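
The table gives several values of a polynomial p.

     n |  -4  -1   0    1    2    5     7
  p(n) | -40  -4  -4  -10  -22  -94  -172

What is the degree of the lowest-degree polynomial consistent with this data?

2

Divided differences on the nodes -4, -1, 0, 1, 2, 5, 7:
  order 0: -40  -4  -4  -10  -22  -94  -172
  order 1: 12  0  -6  -12  -24  -39
  order 2: -3  -3  -3  -3  -3
  order 3: 0  0  0  0
  order 4: 0  0  0
  order 5: 0  0
  order 6: 0
The order-2 divided differences are all -3 (nonzero) and every higher order vanishes, so the data lies on a polynomial of degree exactly 2.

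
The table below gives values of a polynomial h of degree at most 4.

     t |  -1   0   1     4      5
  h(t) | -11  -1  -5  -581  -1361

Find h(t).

h(t) = -2t^4 - 5t^2 + 3t - 1

Write h(t) = at^4 + bt^3 + ct^2 + dt + e. Substituting each data point gives a linear system:
  a - b + c - d + e = -11
  e = -1
  a + b + c + d + e = -5
  256a + 64b + 16c + 4d + e = -581
  625a + 125b + 25c + 5d + e = -1361
Solving the system yields a = -2, b = 0, c = -5, d = 3, e = -1.
So h(t) = -2t^4 - 5t^2 + 3t - 1.
Check: h(5) = -1361. ✓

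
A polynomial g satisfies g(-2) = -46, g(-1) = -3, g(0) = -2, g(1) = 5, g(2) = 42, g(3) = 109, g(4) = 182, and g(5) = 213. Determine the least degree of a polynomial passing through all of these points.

4

Forward differences of the values at s = -2, -1, 0, 1, 2, 3, 4, 5:
  g  : -46  -3  -2  5  42  109  182  213
  Δ  : 43  1  7  37  67  73  31
  Δ^2: -42  6  30  30  6  -42
  Δ^3: 48  24  0  -24  -48
  Δ^4: -24  -24  -24  -24
  Δ^5: 0  0  0
  Δ^6: 0  0
  Δ^7: 0
The fourth differences are constant (-24) and nonzero, while all higher differences vanish, so the minimal degree is 4.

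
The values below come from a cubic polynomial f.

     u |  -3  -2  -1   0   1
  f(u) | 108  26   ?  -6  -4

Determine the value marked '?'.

-4

On equispaced nodes a degree-3 polynomial has vanishing fourth forward difference, so
  f(-3) - 4·f(-2) + 6·f(-1) - 4·f(0) + f(1) = 0.
Substituting the known values and solving for f(-1):
  6·f(-1) = -24
  f(-1) = -4.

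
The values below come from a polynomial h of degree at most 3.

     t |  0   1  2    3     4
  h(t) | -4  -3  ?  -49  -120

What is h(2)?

On equispaced nodes a degree-3 polynomial has vanishing fourth forward difference, so
  h(0) - 4·h(1) + 6·h(2) - 4·h(3) + h(4) = 0.
Substituting the known values and solving for h(2):
  6·h(2) = -84
  h(2) = -14.

-14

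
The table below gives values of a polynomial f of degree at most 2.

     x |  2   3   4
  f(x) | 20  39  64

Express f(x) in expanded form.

f(x) = 3x^2 + 4x

Using the Lagrange interpolation formula with nodes 2, 3, 4:
  L_0(x) = (x - 3)(x - 4) / 2
  L_1(x) = (x - 2)(x - 4) / -1
  L_2(x) = (x - 2)(x - 3) / 2
Then f(x) = 20·L_0(x) + 39·L_1(x) + 64·L_2(x).
Expanding and collecting terms gives f(x) = 3x^2 + 4x.
Check: f(3) = 39. ✓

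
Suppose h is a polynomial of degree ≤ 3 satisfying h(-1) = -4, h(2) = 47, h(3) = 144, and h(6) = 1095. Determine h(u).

Using the Lagrange interpolation formula with nodes -1, 2, 3, 6:
  L_0(u) = (u - 2)(u - 3)(u - 6) / -84
  L_1(u) = (u + 1)(u - 3)(u - 6) / 12
  L_2(u) = (u + 1)(u - 2)(u - 6) / -12
  L_3(u) = (u + 1)(u - 2)(u - 3) / 84
Then h(u) = -4·L_0(u) + 47·L_1(u) + 144·L_2(u) + 1095·L_3(u).
Expanding and collecting terms gives h(u) = 5u^3 + 2u + 3.
Check: h(-1) = -4. ✓

h(u) = 5u^3 + 2u + 3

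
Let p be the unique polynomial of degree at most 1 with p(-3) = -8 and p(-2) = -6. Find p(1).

Using the Lagrange interpolation formula with nodes -3, -2:
  L_0(t) = (t + 2) / -1
  L_1(t) = (t + 3) / 1
Then p(t) = -8·L_0(t) - 6·L_1(t).
Expanding and collecting terms gives p(t) = 2t - 2.
Evaluating at t = 1: p(1) = 0.

0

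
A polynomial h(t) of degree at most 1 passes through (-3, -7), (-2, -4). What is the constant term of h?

2

Write h(t) = at + b. Substituting each data point gives a linear system:
  -3a + b = -7
  -2a + b = -4
Solving the system yields a = 3, b = 2.
So h(t) = 3t + 2.
The constant term is 2.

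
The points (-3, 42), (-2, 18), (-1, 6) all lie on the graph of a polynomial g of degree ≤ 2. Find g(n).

Write g(n) = an^2 + bn + c. Substituting each data point gives a linear system:
  9a - 3b + c = 42
  4a - 2b + c = 18
  a - b + c = 6
Solving the system yields a = 6, b = 6, c = 6.
So g(n) = 6n^2 + 6n + 6.
Check: g(-1) = 6. ✓

g(n) = 6n^2 + 6n + 6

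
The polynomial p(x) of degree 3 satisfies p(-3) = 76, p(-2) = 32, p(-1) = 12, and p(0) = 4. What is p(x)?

Write p(x) = ax^3 + bx^2 + cx + d. Substituting each data point gives a linear system:
  -27a + 9b - 3c + d = 76
  -8a + 4b - 2c + d = 32
  -a + b - c + d = 12
  d = 4
Solving the system yields a = -2, b = 0, c = -6, d = 4.
So p(x) = -2x^3 - 6x + 4.
Check: p(-2) = 32. ✓

p(x) = -2x^3 - 6x + 4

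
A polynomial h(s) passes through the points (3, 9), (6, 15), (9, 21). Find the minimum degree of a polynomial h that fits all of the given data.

1

Forward differences of the values at s = 3, 6, 9:
  h  : 9  15  21
  Δ  : 6  6
  Δ^2: 0
The first differences are constant (6) and nonzero, while all higher differences vanish, so the minimal degree is 1.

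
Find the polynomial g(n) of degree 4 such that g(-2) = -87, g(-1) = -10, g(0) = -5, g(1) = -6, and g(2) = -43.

Write g(n) = an^4 + bn^3 + cn^2 + dn + e. Substituting each data point gives a linear system:
  16a - 8b + 4c - 2d + e = -87
  a - b + c - d + e = -10
  e = -5
  a + b + c + d + e = -6
  16a + 8b + 4c + 2d + e = -43
Solving the system yields a = -4, b = 3, c = 1, d = -1, e = -5.
So g(n) = -4n^4 + 3n^3 + n^2 - n - 5.
Check: g(2) = -43. ✓

g(n) = -4n^4 + 3n^3 + n^2 - n - 5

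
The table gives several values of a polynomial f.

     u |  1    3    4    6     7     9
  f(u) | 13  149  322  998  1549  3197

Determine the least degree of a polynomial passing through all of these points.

3

Divided differences on the nodes 1, 3, 4, 6, 7, 9:
  order 0: 13  149  322  998  1549  3197
  order 1: 68  173  338  551  824
  order 2: 35  55  71  91
  order 3: 4  4  4
  order 4: 0  0
  order 5: 0
The order-3 divided differences are all 4 (nonzero) and every higher order vanishes, so the data lies on a polynomial of degree exactly 3.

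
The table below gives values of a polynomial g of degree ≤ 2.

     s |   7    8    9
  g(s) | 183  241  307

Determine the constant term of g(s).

1

Write g(s) = as^2 + bs + c. Substituting each data point gives a linear system:
  49a + 7b + c = 183
  64a + 8b + c = 241
  81a + 9b + c = 307
Solving the system yields a = 4, b = -2, c = 1.
So g(s) = 4s^2 - 2s + 1.
The constant term is 1.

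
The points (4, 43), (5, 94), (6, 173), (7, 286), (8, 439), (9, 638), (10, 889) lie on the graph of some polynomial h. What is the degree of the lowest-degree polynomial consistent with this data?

Forward differences of the values at t = 4, 5, 6, 7, 8, 9, 10:
  h  : 43  94  173  286  439  638  889
  Δ  : 51  79  113  153  199  251
  Δ^2: 28  34  40  46  52
  Δ^3: 6  6  6  6
  Δ^4: 0  0  0
  Δ^5: 0  0
  Δ^6: 0
The third differences are constant (6) and nonzero, while all higher differences vanish, so the minimal degree is 3.

3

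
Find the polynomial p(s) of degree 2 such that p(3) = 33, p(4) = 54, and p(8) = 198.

p(s) = 3s^2 + 6

Write p(s) = as^2 + bs + c. Substituting each data point gives a linear system:
  9a + 3b + c = 33
  16a + 4b + c = 54
  64a + 8b + c = 198
Solving the system yields a = 3, b = 0, c = 6.
So p(s) = 3s^2 + 6.
Check: p(3) = 33. ✓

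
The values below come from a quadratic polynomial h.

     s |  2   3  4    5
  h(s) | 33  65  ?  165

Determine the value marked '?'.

The 3 known points determine the degree-2 polynomial uniquely.
Write h(s) = as^2 + bs + c. Substituting each data point gives a linear system:
  4a + 2b + c = 33
  9a + 3b + c = 65
  25a + 5b + c = 165
Solving the system yields a = 6, b = 2, c = 5.
So h(s) = 6s² + 2s + 5.
Then h(4) = 109.

109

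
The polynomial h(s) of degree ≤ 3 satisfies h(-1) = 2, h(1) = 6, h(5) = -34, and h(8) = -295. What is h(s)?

h(s) = -s^3 + 3s^2 + 3s + 1

Write h(s) = as^3 + bs^2 + cs + d. Substituting each data point gives a linear system:
  -a + b - c + d = 2
  a + b + c + d = 6
  125a + 25b + 5c + d = -34
  512a + 64b + 8c + d = -295
Solving the system yields a = -1, b = 3, c = 3, d = 1.
So h(s) = -s³ + 3s² + 3s + 1.
Check: h(-1) = 2. ✓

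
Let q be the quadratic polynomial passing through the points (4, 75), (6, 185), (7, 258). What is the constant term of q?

Write q(n) = an^2 + bn + c. Substituting each data point gives a linear system:
  16a + 4b + c = 75
  36a + 6b + c = 185
  49a + 7b + c = 258
Solving the system yields a = 6, b = -5, c = -1.
So q(n) = 6n^2 - 5n - 1.
The constant term is -1.

-1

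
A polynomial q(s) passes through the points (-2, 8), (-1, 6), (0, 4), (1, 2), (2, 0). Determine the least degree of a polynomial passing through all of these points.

Forward differences of the values at s = -2, -1, 0, 1, 2:
  q  : 8  6  4  2  0
  Δ  : -2  -2  -2  -2
  Δ^2: 0  0  0
  Δ^3: 0  0
  Δ^4: 0
The first differences are constant (-2) and nonzero, while all higher differences vanish, so the minimal degree is 1.

1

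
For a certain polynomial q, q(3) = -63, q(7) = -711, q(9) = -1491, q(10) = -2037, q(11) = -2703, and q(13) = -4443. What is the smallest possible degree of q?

Divided differences on the nodes 3, 7, 9, 10, 11, 13:
  order 0: -63  -711  -1491  -2037  -2703  -4443
  order 1: -162  -390  -546  -666  -870
  order 2: -38  -52  -60  -68
  order 3: -2  -2  -2
  order 4: 0  0
  order 5: 0
The order-3 divided differences are all -2 (nonzero) and every higher order vanishes, so the data lies on a polynomial of degree exactly 3.

3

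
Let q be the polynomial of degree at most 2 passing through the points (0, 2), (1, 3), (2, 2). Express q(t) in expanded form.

Using the Lagrange interpolation formula with nodes 0, 1, 2:
  L_0(t) = (t - 1)(t - 2) / 2
  L_1(t) = t(t - 2) / -1
  L_2(t) = t(t - 1) / 2
Then q(t) = 2·L_0(t) + 3·L_1(t) + 2·L_2(t).
Expanding and collecting terms gives q(t) = -t^2 + 2t + 2.
Check: q(1) = 3. ✓

q(t) = -t^2 + 2t + 2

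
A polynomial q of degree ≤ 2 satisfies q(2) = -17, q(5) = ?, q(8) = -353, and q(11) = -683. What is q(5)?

The 3 known points determine the degree-2 polynomial uniquely.
Write q(t) = at^2 + bt + c. Substituting each data point gives a linear system:
  4a + 2b + c = -17
  64a + 8b + c = -353
  121a + 11b + c = -683
Solving the system yields a = -6, b = 4, c = -1.
So q(t) = -6t^2 + 4t - 1.
Then q(5) = -131.

-131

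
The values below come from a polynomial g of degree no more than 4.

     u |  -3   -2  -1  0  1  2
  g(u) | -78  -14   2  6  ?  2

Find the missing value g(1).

On equispaced nodes a degree-4 polynomial has vanishing fifth forward difference, so
  - g(-3) + 5·g(-2) - 10·g(-1) + 10·g(0) - 5·g(1) + g(2) = 0.
Substituting the known values and solving for g(1):
  -5·g(1) = -50
  g(1) = 10.

10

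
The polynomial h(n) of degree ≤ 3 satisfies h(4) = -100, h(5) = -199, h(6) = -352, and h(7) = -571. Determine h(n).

Write h(n) = an^3 + bn^2 + cn + d. Substituting each data point gives a linear system:
  64a + 16b + 4c + d = -100
  125a + 25b + 5c + d = -199
  216a + 36b + 6c + d = -352
  343a + 49b + 7c + d = -571
Solving the system yields a = -2, b = 3, c = -4, d = -4.
So h(n) = -2n³ + 3n² - 4n - 4.
Check: h(6) = -352. ✓

h(n) = -2n^3 + 3n^2 - 4n - 4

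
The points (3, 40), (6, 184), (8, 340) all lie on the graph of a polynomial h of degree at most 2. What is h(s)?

Write h(s) = as^2 + bs + c. Substituting each data point gives a linear system:
  9a + 3b + c = 40
  36a + 6b + c = 184
  64a + 8b + c = 340
Solving the system yields a = 6, b = -6, c = 4.
So h(s) = 6s^2 - 6s + 4.
Check: h(8) = 340. ✓

h(s) = 6s^2 - 6s + 4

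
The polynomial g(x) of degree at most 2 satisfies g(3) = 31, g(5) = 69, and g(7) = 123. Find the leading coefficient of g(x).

Write g(x) = ax^2 + bx + c. Substituting each data point gives a linear system:
  9a + 3b + c = 31
  25a + 5b + c = 69
  49a + 7b + c = 123
Solving the system yields a = 2, b = 3, c = 4.
So g(x) = 2x² + 3x + 4.
The leading coefficient is 2.

2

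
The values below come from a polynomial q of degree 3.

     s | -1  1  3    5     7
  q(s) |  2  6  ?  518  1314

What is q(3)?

On equispaced nodes a degree-3 polynomial has vanishing fourth forward difference, so
  q(-1) - 4·q(1) + 6·q(3) - 4·q(5) + q(7) = 0.
Substituting the known values and solving for q(3):
  6·q(3) = 780
  q(3) = 130.

130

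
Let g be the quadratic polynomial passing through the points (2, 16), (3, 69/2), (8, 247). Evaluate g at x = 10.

388

Using the Lagrange interpolation formula with nodes 2, 3, 8:
  L_0(x) = (x - 3)(x - 8) / 6
  L_1(x) = (x - 2)(x - 8) / -5
  L_2(x) = (x - 2)(x - 3) / 30
Then g(x) = 16·L_0(x) + 69/2·L_1(x) + 247·L_2(x).
Expanding and collecting terms gives g(x) = 4x^2 - (3/2)x + 3.
Evaluating at x = 10: g(10) = 388.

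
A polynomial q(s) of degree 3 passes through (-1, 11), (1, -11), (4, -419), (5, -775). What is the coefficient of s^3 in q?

Write q(s) = as^3 + bs^2 + cs + d. Substituting each data point gives a linear system:
  -a + b - c + d = 11
  a + b + c + d = -11
  64a + 16b + 4c + d = -419
  125a + 25b + 5c + d = -775
Solving the system yields a = -5, b = -5, c = -6, d = 5.
So q(s) = -5s^3 - 5s^2 - 6s + 5.
The leading coefficient is -5.

-5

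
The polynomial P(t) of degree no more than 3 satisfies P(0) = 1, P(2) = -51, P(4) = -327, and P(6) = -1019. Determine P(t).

P(t) = -4t^3 - 4t^2 - 2t + 1

Write P(t) = at^3 + bt^2 + ct + d. Substituting each data point gives a linear system:
  d = 1
  8a + 4b + 2c + d = -51
  64a + 16b + 4c + d = -327
  216a + 36b + 6c + d = -1019
Solving the system yields a = -4, b = -4, c = -2, d = 1.
So P(t) = -4t^3 - 4t^2 - 2t + 1.
Check: P(2) = -51. ✓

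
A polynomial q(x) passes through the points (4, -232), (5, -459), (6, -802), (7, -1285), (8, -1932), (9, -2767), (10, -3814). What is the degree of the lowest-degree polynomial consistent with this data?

3

Forward differences of the values at x = 4, 5, 6, 7, 8, 9, 10:
  q  : -232  -459  -802  -1285  -1932  -2767  -3814
  Δ  : -227  -343  -483  -647  -835  -1047
  Δ^2: -116  -140  -164  -188  -212
  Δ^3: -24  -24  -24  -24
  Δ^4: 0  0  0
  Δ^5: 0  0
  Δ^6: 0
The third differences are constant (-24) and nonzero, while all higher differences vanish, so the minimal degree is 3.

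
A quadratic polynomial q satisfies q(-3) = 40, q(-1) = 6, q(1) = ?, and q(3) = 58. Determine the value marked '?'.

On equispaced nodes a degree-2 polynomial has vanishing third forward difference, so
  - q(-3) + 3·q(-1) - 3·q(1) + q(3) = 0.
Substituting the known values and solving for q(1):
  -3·q(1) = -36
  q(1) = 12.

12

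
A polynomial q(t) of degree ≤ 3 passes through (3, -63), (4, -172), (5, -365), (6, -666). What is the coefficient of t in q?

-3

Write q(t) = at^3 + bt^2 + ct + d. Substituting each data point gives a linear system:
  27a + 9b + 3c + d = -63
  64a + 16b + 4c + d = -172
  125a + 25b + 5c + d = -365
  216a + 36b + 6c + d = -666
Solving the system yields a = -4, b = 6, c = -3, d = 0.
So q(t) = -4t^3 + 6t^2 - 3t.
The coefficient of t is -3.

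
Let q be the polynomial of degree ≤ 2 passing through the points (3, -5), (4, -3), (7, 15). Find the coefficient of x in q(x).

Write q(x) = ax^2 + bx + c. Substituting each data point gives a linear system:
  9a + 3b + c = -5
  16a + 4b + c = -3
  49a + 7b + c = 15
Solving the system yields a = 1, b = -5, c = 1.
So q(x) = x^2 - 5x + 1.
The coefficient of x is -5.

-5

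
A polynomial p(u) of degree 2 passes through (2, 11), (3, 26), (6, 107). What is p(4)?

Using the Lagrange interpolation formula with nodes 2, 3, 6:
  L_0(u) = (u - 3)(u - 6) / 4
  L_1(u) = (u - 2)(u - 6) / -3
  L_2(u) = (u - 2)(u - 3) / 12
Then p(u) = 11·L_0(u) + 26·L_1(u) + 107·L_2(u).
Expanding and collecting terms gives p(u) = 3u^2 - 1.
Evaluating at u = 4: p(4) = 47.

47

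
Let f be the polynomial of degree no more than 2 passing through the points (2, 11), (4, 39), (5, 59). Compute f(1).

3

Write f(t) = at^2 + bt + c. Substituting each data point gives a linear system:
  4a + 2b + c = 11
  16a + 4b + c = 39
  25a + 5b + c = 59
Solving the system yields a = 2, b = 2, c = -1.
So f(t) = 2t^2 + 2t - 1.
Then f(1) = 3.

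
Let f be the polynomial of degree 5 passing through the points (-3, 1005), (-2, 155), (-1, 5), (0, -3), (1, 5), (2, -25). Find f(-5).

11357

Write f(t) = at^5 + bt^4 + ct^3 + dt^2 + et + k. Substituting each data point gives a linear system:
  -243a + 81b - 27c + 9d - 3e + k = 1005
  -32a + 16b - 8c + 4d - 2e + k = 155
  -a + b - c + d - e + k = 5
  k = -3
  a + b + c + d + e + k = 5
  32a + 16b + 8c + 4d + 2e + k = -25
Solving the system yields a = -3, b = 3, c = 0, d = 5, e = 3, k = -3.
So f(t) = -3t⁵ + 3t⁴ + 5t² + 3t - 3.
Then f(-5) = 11357.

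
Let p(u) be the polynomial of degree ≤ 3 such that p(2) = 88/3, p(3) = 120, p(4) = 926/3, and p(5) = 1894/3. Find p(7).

5468/3

Write p(u) = au^3 + bu^2 + cu + d. Substituting each data point gives a linear system:
  8a + 4b + 2c + d = 88/3
  27a + 9b + 3c + d = 120
  64a + 16b + 4c + d = 926/3
  125a + 25b + 5c + d = 1894/3
Solving the system yields a = 6, b = -5, c = 5/3, d = -2.
So p(u) = 6u^3 - 5u^2 + (5/3)u - 2.
Then p(7) = 5468/3.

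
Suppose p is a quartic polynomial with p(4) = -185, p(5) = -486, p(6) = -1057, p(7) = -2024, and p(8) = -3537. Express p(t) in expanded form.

Write p(t) = at^4 + bt^3 + ct^2 + dt + e. Substituting each data point gives a linear system:
  256a + 64b + 16c + 4d + e = -185
  625a + 125b + 25c + 5d + e = -486
  1296a + 216b + 36c + 6d + e = -1057
  2401a + 343b + 49c + 7d + e = -2024
  4096a + 512b + 64c + 8d + e = -3537
Solving the system yields a = -1, b = 1, c = 1, d = -2, e = -1.
So p(t) = -t^4 + t^3 + t^2 - 2t - 1.
Check: p(5) = -486. ✓

p(t) = -t^4 + t^3 + t^2 - 2t - 1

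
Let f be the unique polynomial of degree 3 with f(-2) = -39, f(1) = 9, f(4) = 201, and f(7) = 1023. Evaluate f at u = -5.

Write f(u) = au^3 + bu^2 + cu + d. Substituting each data point gives a linear system:
  -8a + 4b - 2c + d = -39
  a + b + c + d = 9
  64a + 16b + 4c + d = 201
  343a + 49b + 7c + d = 1023
Solving the system yields a = 3, b = -1, c = 6, d = 1.
So f(u) = 3u^3 - u^2 + 6u + 1.
Then f(-5) = -429.

-429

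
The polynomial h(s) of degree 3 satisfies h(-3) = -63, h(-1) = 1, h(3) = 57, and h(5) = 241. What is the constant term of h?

6

Write h(s) = as^3 + bs^2 + cs + d. Substituting each data point gives a linear system:
  -27a + 9b - 3c + d = -63
  -a + b - c + d = 1
  27a + 9b + 3c + d = 57
  125a + 25b + 5c + d = 241
Solving the system yields a = 2, b = -1, c = 2, d = 6.
So h(s) = 2s^3 - s^2 + 2s + 6.
The constant term is 6.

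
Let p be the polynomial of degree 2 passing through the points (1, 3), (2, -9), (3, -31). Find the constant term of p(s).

5

Write p(s) = as^2 + bs + c. Substituting each data point gives a linear system:
  a + b + c = 3
  4a + 2b + c = -9
  9a + 3b + c = -31
Solving the system yields a = -5, b = 3, c = 5.
So p(s) = -5s^2 + 3s + 5.
The constant term is 5.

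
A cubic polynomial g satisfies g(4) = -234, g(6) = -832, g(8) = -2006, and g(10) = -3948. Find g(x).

Write g(x) = ax^3 + bx^2 + cx + d. Substituting each data point gives a linear system:
  64a + 16b + 4c + d = -234
  216a + 36b + 6c + d = -832
  512a + 64b + 8c + d = -2006
  1000a + 100b + 10c + d = -3948
Solving the system yields a = -4, b = 0, c = 5, d = 2.
So g(x) = -4x³ + 5x + 2.
Check: g(10) = -3948. ✓

g(x) = -4x^3 + 5x + 2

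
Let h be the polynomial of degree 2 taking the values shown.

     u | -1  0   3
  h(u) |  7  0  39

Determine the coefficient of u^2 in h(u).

5

Write h(u) = au^2 + bu + c. Substituting each data point gives a linear system:
  a - b + c = 7
  c = 0
  9a + 3b + c = 39
Solving the system yields a = 5, b = -2, c = 0.
So h(u) = 5u² - 2u.
The leading coefficient is 5.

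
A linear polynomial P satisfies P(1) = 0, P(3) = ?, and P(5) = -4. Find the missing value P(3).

-2

On equispaced nodes a degree-1 polynomial has vanishing second forward difference, so
  P(1) - 2·P(3) + P(5) = 0.
Substituting the known values and solving for P(3):
  -2·P(3) = 4
  P(3) = -2.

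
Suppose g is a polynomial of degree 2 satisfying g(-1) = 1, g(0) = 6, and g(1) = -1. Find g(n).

Write g(n) = an^2 + bn + c. Substituting each data point gives a linear system:
  a - b + c = 1
  c = 6
  a + b + c = -1
Solving the system yields a = -6, b = -1, c = 6.
So g(n) = -6n^2 - n + 6.
Check: g(1) = -1. ✓

g(n) = -6n^2 - n + 6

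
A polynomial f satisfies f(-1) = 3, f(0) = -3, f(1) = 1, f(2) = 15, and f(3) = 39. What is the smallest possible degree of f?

Forward differences of the values at t = -1, 0, 1, 2, 3:
  f  : 3  -3  1  15  39
  Δ  : -6  4  14  24
  Δ^2: 10  10  10
  Δ^3: 0  0
  Δ^4: 0
The second differences are constant (10) and nonzero, while all higher differences vanish, so the minimal degree is 2.

2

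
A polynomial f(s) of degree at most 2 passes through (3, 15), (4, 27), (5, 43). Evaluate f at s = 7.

87

Forward differences of the values at s = 3, 4, 5:
  f  : 15  27  43
  Δ  : 12  16
  Δ^2: 4
The second differences are constant, confirming degree 2.
Interpolating (Newton forward form) and evaluating at s = 7 gives f(7) = 87.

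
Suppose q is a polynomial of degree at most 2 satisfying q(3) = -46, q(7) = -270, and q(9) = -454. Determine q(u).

Using the Lagrange interpolation formula with nodes 3, 7, 9:
  L_0(u) = (u - 7)(u - 9) / 24
  L_1(u) = (u - 3)(u - 9) / -8
  L_2(u) = (u - 3)(u - 7) / 12
Then q(u) = -46·L_0(u) - 270·L_1(u) - 454·L_2(u).
Expanding and collecting terms gives q(u) = -6u^2 + 4u - 4.
Check: q(3) = -46. ✓

q(u) = -6u^2 + 4u - 4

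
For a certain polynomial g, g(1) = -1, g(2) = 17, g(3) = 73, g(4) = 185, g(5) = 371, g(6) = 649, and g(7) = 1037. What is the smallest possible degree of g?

Forward differences of the values at x = 1, 2, 3, 4, 5, 6, 7:
  g  : -1  17  73  185  371  649  1037
  Δ  : 18  56  112  186  278  388
  Δ^2: 38  56  74  92  110
  Δ^3: 18  18  18  18
  Δ^4: 0  0  0
  Δ^5: 0  0
  Δ^6: 0
The third differences are constant (18) and nonzero, while all higher differences vanish, so the minimal degree is 3.

3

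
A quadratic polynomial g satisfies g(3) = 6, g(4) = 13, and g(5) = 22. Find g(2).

Write g(u) = au^2 + bu + c. Substituting each data point gives a linear system:
  9a + 3b + c = 6
  16a + 4b + c = 13
  25a + 5b + c = 22
Solving the system yields a = 1, b = 0, c = -3.
So g(u) = u² - 3.
Then g(2) = 1.

1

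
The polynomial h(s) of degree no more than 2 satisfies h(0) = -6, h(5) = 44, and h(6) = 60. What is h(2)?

8

Write h(s) = as^2 + bs + c. Substituting each data point gives a linear system:
  c = -6
  25a + 5b + c = 44
  36a + 6b + c = 60
Solving the system yields a = 1, b = 5, c = -6.
So h(s) = s^2 + 5s - 6.
Then h(2) = 8.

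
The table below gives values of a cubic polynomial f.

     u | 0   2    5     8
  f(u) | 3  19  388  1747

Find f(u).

Write f(u) = au^3 + bu^2 + cu + d. Substituting each data point gives a linear system:
  d = 3
  8a + 4b + 2c + d = 19
  125a + 25b + 5c + d = 388
  512a + 64b + 8c + d = 1747
Solving the system yields a = 4, b = -5, c = 2, d = 3.
So f(u) = 4u^3 - 5u^2 + 2u + 3.
Check: f(2) = 19. ✓

f(u) = 4u^3 - 5u^2 + 2u + 3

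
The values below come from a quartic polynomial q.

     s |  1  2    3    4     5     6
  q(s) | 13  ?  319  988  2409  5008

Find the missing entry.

72

On equispaced nodes a degree-4 polynomial has vanishing fifth forward difference, so
  - q(1) + 5·q(2) - 10·q(3) + 10·q(4) - 5·q(5) + q(6) = 0.
Substituting the known values and solving for q(2):
  5·q(2) = 360
  q(2) = 72.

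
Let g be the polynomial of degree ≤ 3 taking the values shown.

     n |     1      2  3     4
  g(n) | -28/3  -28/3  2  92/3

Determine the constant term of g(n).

-4

Write g(n) = an^3 + bn^2 + cn + d. Substituting each data point gives a linear system:
  a + b + c + d = -28/3
  8a + 4b + 2c + d = -28/3
  27a + 9b + 3c + d = 2
  64a + 16b + 4c + d = 92/3
Solving the system yields a = 1, b = -1/3, c = -6, d = -4.
So g(n) = n³ - (1/3)n² - 6n - 4.
The constant term is -4.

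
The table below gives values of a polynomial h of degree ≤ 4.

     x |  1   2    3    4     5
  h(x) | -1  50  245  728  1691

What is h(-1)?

Forward differences of the values at x = 1, 2, 3, 4, 5:
  h  : -1  50  245  728  1691
  Δ  : 51  195  483  963
  Δ^2: 144  288  480
  Δ^3: 144  192
  Δ^4: 48
The fourth differences are constant, confirming degree 4.
Interpolating (Newton forward form) and evaluating at x = -1 gives h(-1) = -7.

-7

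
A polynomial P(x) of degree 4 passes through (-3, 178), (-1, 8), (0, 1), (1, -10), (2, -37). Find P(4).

Write P(x) = ax^4 + bx^3 + cx^2 + dx + e. Substituting each data point gives a linear system:
  81a - 27b + 9c - 3d + e = 178
  a - b + c - d + e = 8
  e = 1
  a + b + c + d + e = -10
  16a + 8b + 4c + 2d + e = -37
Solving the system yields a = 1, b = -4, c = -3, d = -5, e = 1.
So P(x) = x^4 - 4x^3 - 3x^2 - 5x + 1.
Then P(4) = -67.

-67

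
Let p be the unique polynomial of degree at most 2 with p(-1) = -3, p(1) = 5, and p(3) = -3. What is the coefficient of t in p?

4

Write p(t) = at^2 + bt + c. Substituting each data point gives a linear system:
  a - b + c = -3
  a + b + c = 5
  9a + 3b + c = -3
Solving the system yields a = -2, b = 4, c = 3.
So p(t) = -2t^2 + 4t + 3.
The coefficient of t is 4.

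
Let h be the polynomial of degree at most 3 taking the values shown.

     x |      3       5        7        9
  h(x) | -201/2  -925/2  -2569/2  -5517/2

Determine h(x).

Write h(x) = ax^3 + bx^2 + cx + d. Substituting each data point gives a linear system:
  27a + 9b + 3c + d = -201/2
  125a + 25b + 5c + d = -925/2
  343a + 49b + 7c + d = -2569/2
  729a + 81b + 9c + d = -5517/2
Solving the system yields a = -4, b = 5/2, c = -5, d = 0.
So h(x) = -4x³ + (5/2)x² - 5x.
Check: h(9) = -5517/2. ✓

h(x) = -4x^3 + (5/2)x^2 - 5x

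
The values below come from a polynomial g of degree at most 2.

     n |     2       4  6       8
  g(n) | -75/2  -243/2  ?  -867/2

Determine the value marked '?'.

The 3 known points determine the degree-2 polynomial uniquely.
Write g(n) = an^2 + bn + c. Substituting each data point gives a linear system:
  4a + 2b + c = -75/2
  16a + 4b + c = -243/2
  64a + 8b + c = -867/2
Solving the system yields a = -6, b = -6, c = -3/2.
So g(n) = -6n^2 - 6n - 3/2.
Then g(6) = -507/2.

-507/2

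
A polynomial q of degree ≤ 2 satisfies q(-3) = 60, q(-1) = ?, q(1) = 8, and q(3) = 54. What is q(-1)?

10

On equispaced nodes a degree-2 polynomial has vanishing third forward difference, so
  - q(-3) + 3·q(-1) - 3·q(1) + q(3) = 0.
Substituting the known values and solving for q(-1):
  3·q(-1) = 30
  q(-1) = 10.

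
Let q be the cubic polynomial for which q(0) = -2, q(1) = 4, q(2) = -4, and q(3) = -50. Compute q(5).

-352

Forward differences of the values at s = 0, 1, 2, 3:
  q  : -2  4  -4  -50
  Δ  : 6  -8  -46
  Δ^2: -14  -38
  Δ^3: -24
The third differences are constant, confirming degree 3.
Interpolating (Newton forward form) and evaluating at s = 5 gives q(5) = -352.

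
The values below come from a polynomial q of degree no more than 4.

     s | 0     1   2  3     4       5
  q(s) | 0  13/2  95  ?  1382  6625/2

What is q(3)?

903/2

On equispaced nodes a degree-4 polynomial has vanishing fifth forward difference, so
  - q(0) + 5·q(1) - 10·q(2) + 10·q(3) - 5·q(4) + q(5) = 0.
Substituting the known values and solving for q(3):
  10·q(3) = 4515
  q(3) = 903/2.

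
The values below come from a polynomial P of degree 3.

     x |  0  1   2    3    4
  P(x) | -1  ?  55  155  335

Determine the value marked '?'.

The 4 known points determine the degree-3 polynomial uniquely.
Write P(x) = ax^3 + bx^2 + cx + d. Substituting each data point gives a linear system:
  d = -1
  8a + 4b + 2c + d = 55
  27a + 9b + 3c + d = 155
  64a + 16b + 4c + d = 335
Solving the system yields a = 4, b = 4, c = 4, d = -1.
So P(x) = 4x^3 + 4x^2 + 4x - 1.
Then P(1) = 11.

11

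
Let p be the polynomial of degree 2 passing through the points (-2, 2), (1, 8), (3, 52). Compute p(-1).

Using the Lagrange interpolation formula with nodes -2, 1, 3:
  L_0(x) = (x - 1)(x - 3) / 15
  L_1(x) = (x + 2)(x - 3) / -6
  L_2(x) = (x + 2)(x - 1) / 10
Then p(x) = 2·L_0(x) + 8·L_1(x) + 52·L_2(x).
Expanding and collecting terms gives p(x) = 4x^2 + 6x - 2.
Evaluating at x = -1: p(-1) = -4.

-4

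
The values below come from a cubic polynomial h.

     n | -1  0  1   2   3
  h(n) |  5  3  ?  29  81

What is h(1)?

7

On equispaced nodes a degree-3 polynomial has vanishing fourth forward difference, so
  h(-1) - 4·h(0) + 6·h(1) - 4·h(2) + h(3) = 0.
Substituting the known values and solving for h(1):
  6·h(1) = 42
  h(1) = 7.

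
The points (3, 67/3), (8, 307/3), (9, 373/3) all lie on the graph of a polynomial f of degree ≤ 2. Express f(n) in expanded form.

f(n) = n^2 + 5n - 5/3

Write f(n) = an^2 + bn + c. Substituting each data point gives a linear system:
  9a + 3b + c = 67/3
  64a + 8b + c = 307/3
  81a + 9b + c = 373/3
Solving the system yields a = 1, b = 5, c = -5/3.
So f(n) = n^2 + 5n - 5/3.
Check: f(8) = 307/3. ✓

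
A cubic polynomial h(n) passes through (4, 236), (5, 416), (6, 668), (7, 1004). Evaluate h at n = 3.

Using the Lagrange interpolation formula with nodes 4, 5, 6, 7:
  L_0(n) = (n - 5)(n - 6)(n - 7) / -6
  L_1(n) = (n - 4)(n - 6)(n - 7) / 2
  L_2(n) = (n - 4)(n - 5)(n - 7) / -2
  L_3(n) = (n - 4)(n - 5)(n - 6) / 6
Then h(n) = 236·L_0(n) + 416·L_1(n) + 668·L_2(n) + 1004·L_3(n).
Expanding and collecting terms gives h(n) = 2n³ + 6n² + 4n - 4.
Evaluating at n = 3: h(3) = 116.

116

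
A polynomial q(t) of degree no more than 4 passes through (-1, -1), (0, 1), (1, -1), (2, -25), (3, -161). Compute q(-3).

-305

Using the Lagrange interpolation formula with nodes -1, 0, 1, 2, 3:
  L_0(t) = t(t - 1)(t - 2)(t - 3) / 24
  L_1(t) = (t + 1)(t - 1)(t - 2)(t - 3) / -6
  L_2(t) = (t + 1)t(t - 2)(t - 3) / 4
  L_3(t) = (t + 1)t(t - 1)(t - 3) / -6
  L_4(t) = (t + 1)t(t - 1)(t - 2) / 24
Then q(t) = -1·L_0(t) + 1·L_1(t) - 1·L_2(t) - 25·L_3(t) - 161·L_4(t).
Expanding and collecting terms gives q(t) = -3t^4 + 3t^3 + t^2 - 3t + 1.
Evaluating at t = -3: q(-3) = -305.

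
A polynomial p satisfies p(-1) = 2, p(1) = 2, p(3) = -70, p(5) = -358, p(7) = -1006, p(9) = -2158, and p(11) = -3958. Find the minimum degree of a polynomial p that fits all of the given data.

Forward differences of the values at x = -1, 1, 3, 5, 7, 9, 11:
  p  : 2  2  -70  -358  -1006  -2158  -3958
  Δ  : 0  -72  -288  -648  -1152  -1800
  Δ^2: -72  -216  -360  -504  -648
  Δ^3: -144  -144  -144  -144
  Δ^4: 0  0  0
  Δ^5: 0  0
  Δ^6: 0
The third differences are constant (-144) and nonzero, while all higher differences vanish, so the minimal degree is 3.

3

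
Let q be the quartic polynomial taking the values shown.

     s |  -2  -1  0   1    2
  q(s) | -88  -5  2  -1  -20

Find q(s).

q(s) = -3s^4 + 5s^3 - 2s^2 - 3s + 2

Using the Lagrange interpolation formula with nodes -2, -1, 0, 1, 2:
  L_0(s) = (s + 1)s(s - 1)(s - 2) / 24
  L_1(s) = (s + 2)s(s - 1)(s - 2) / -6
  L_2(s) = (s + 2)(s + 1)(s - 1)(s - 2) / 4
  L_3(s) = (s + 2)(s + 1)s(s - 2) / -6
  L_4(s) = (s + 2)(s + 1)s(s - 1) / 24
Then q(s) = -88·L_0(s) - 5·L_1(s) + 2·L_2(s) - 1·L_3(s) - 20·L_4(s).
Expanding and collecting terms gives q(s) = -3s^4 + 5s^3 - 2s^2 - 3s + 2.
Check: q(2) = -20. ✓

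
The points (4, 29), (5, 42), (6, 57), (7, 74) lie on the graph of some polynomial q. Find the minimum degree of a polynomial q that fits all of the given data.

Forward differences of the values at s = 4, 5, 6, 7:
  q  : 29  42  57  74
  Δ  : 13  15  17
  Δ^2: 2  2
  Δ^3: 0
The second differences are constant (2) and nonzero, while all higher differences vanish, so the minimal degree is 2.

2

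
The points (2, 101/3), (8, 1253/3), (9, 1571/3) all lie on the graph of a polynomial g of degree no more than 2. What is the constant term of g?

5/3

Write g(s) = as^2 + bs + c. Substituting each data point gives a linear system:
  4a + 2b + c = 101/3
  64a + 8b + c = 1253/3
  81a + 9b + c = 1571/3
Solving the system yields a = 6, b = 4, c = 5/3.
So g(s) = 6s^2 + 4s + 5/3.
The constant term is 5/3.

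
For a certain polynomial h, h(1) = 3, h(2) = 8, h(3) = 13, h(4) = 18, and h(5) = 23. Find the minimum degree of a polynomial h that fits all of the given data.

1

Forward differences of the values at x = 1, 2, 3, 4, 5:
  h  : 3  8  13  18  23
  Δ  : 5  5  5  5
  Δ^2: 0  0  0
  Δ^3: 0  0
  Δ^4: 0
The first differences are constant (5) and nonzero, while all higher differences vanish, so the minimal degree is 1.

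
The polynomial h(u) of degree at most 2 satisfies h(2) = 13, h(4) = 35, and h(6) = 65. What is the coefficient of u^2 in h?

1

Write h(u) = au^2 + bu + c. Substituting each data point gives a linear system:
  4a + 2b + c = 13
  16a + 4b + c = 35
  36a + 6b + c = 65
Solving the system yields a = 1, b = 5, c = -1.
So h(u) = u² + 5u - 1.
The leading coefficient is 1.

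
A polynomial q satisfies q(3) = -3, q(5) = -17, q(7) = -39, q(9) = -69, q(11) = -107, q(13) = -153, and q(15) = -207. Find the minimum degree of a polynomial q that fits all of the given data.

Forward differences of the values at t = 3, 5, 7, 9, 11, 13, 15:
  q  : -3  -17  -39  -69  -107  -153  -207
  Δ  : -14  -22  -30  -38  -46  -54
  Δ^2: -8  -8  -8  -8  -8
  Δ^3: 0  0  0  0
  Δ^4: 0  0  0
  Δ^5: 0  0
  Δ^6: 0
The second differences are constant (-8) and nonzero, while all higher differences vanish, so the minimal degree is 2.

2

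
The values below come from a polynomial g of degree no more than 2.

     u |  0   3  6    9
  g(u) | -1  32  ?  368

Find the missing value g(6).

The 3 known points determine the degree-2 polynomial uniquely.
Write g(u) = au^2 + bu + c. Substituting each data point gives a linear system:
  c = -1
  9a + 3b + c = 32
  81a + 9b + c = 368
Solving the system yields a = 5, b = -4, c = -1.
So g(u) = 5u^2 - 4u - 1.
Then g(6) = 155.

155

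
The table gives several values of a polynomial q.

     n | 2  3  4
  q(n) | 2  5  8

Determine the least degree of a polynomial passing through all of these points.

Forward differences of the values at n = 2, 3, 4:
  q  : 2  5  8
  Δ  : 3  3
  Δ^2: 0
The first differences are constant (3) and nonzero, while all higher differences vanish, so the minimal degree is 1.

1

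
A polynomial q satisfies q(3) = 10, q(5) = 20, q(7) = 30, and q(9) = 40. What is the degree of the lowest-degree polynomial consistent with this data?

Forward differences of the values at t = 3, 5, 7, 9:
  q  : 10  20  30  40
  Δ  : 10  10  10
  Δ^2: 0  0
  Δ^3: 0
The first differences are constant (10) and nonzero, while all higher differences vanish, so the minimal degree is 1.

1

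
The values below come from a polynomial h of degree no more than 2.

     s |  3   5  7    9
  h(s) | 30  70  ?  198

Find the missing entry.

126

On equispaced nodes a degree-2 polynomial has vanishing third forward difference, so
  - h(3) + 3·h(5) - 3·h(7) + h(9) = 0.
Substituting the known values and solving for h(7):
  -3·h(7) = -378
  h(7) = 126.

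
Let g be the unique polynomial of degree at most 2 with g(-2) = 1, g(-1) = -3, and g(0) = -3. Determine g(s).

g(s) = 2s^2 + 2s - 3

Using the Lagrange interpolation formula with nodes -2, -1, 0:
  L_0(s) = (s + 1)s / 2
  L_1(s) = (s + 2)s / -1
  L_2(s) = (s + 2)(s + 1) / 2
Then g(s) = 1·L_0(s) - 3·L_1(s) - 3·L_2(s).
Expanding and collecting terms gives g(s) = 2s² + 2s - 3.
Check: g(0) = -3. ✓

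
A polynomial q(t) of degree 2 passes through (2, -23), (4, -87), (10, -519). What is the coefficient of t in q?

Write q(t) = at^2 + bt + c. Substituting each data point gives a linear system:
  4a + 2b + c = -23
  16a + 4b + c = -87
  100a + 10b + c = -519
Solving the system yields a = -5, b = -2, c = 1.
So q(t) = -5t² - 2t + 1.
The coefficient of t is -2.

-2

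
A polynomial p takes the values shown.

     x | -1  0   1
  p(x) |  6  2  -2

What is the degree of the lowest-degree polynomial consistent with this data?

Forward differences of the values at x = -1, 0, 1:
  p  : 6  2  -2
  Δ  : -4  -4
  Δ^2: 0
The first differences are constant (-4) and nonzero, while all higher differences vanish, so the minimal degree is 1.

1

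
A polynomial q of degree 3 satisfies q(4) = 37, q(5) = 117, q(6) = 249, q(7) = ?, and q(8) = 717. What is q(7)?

445

The 4 known points determine the degree-3 polynomial uniquely.
Write q(n) = an^3 + bn^2 + cn + d. Substituting each data point gives a linear system:
  64a + 16b + 4c + d = 37
  125a + 25b + 5c + d = 117
  216a + 36b + 6c + d = 249
  512a + 64b + 8c + d = 717
Solving the system yields a = 2, b = -4, c = -6, d = -3.
So q(n) = 2n^3 - 4n^2 - 6n - 3.
Then q(7) = 445.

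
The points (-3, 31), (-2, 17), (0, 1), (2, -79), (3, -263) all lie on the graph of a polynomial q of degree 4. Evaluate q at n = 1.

-13

Using the Lagrange interpolation formula with nodes -3, -2, 0, 2, 3:
  L_0(n) = (n + 2)n(n - 2)(n - 3) / 90
  L_1(n) = (n + 3)n(n - 2)(n - 3) / -40
  L_2(n) = (n + 3)(n + 2)(n - 2)(n - 3) / 36
  L_3(n) = (n + 3)(n + 2)n(n - 3) / -40
  L_4(n) = (n + 3)(n + 2)n(n - 2) / 90
Then q(n) = 31·L_0(n) + 17·L_1(n) + 1·L_2(n) - 79·L_3(n) - 263·L_4(n).
Expanding and collecting terms gives q(n) = -n⁴ - 5n³ - 4n² - 4n + 1.
Evaluating at n = 1: q(1) = -13.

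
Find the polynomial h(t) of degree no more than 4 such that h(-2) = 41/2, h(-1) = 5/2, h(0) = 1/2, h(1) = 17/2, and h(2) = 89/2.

Using the Lagrange interpolation formula with nodes -2, -1, 0, 1, 2:
  L_0(t) = (t + 1)t(t - 1)(t - 2) / 24
  L_1(t) = (t + 2)t(t - 1)(t - 2) / -6
  L_2(t) = (t + 2)(t + 1)(t - 1)(t - 2) / 4
  L_3(t) = (t + 2)(t + 1)t(t - 2) / -6
  L_4(t) = (t + 2)(t + 1)t(t - 1) / 24
Then h(t) = 41/2·L_0(t) + 5/2·L_1(t) + 1/2·L_2(t) + 17/2·L_3(t) + 89/2·L_4(t).
Expanding and collecting terms gives h(t) = t^4 + t^3 + 4t^2 + 2t + 1/2.
Check: h(0) = 1/2. ✓

h(t) = t^4 + t^3 + 4t^2 + 2t + 1/2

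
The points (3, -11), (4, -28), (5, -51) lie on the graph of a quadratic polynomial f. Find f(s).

f(s) = -3s^2 + 4s + 4

Write f(s) = as^2 + bs + c. Substituting each data point gives a linear system:
  9a + 3b + c = -11
  16a + 4b + c = -28
  25a + 5b + c = -51
Solving the system yields a = -3, b = 4, c = 4.
So f(s) = -3s^2 + 4s + 4.
Check: f(5) = -51. ✓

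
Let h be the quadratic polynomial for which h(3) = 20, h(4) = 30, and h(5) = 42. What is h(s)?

h(s) = s^2 + 3s + 2

Using the Lagrange interpolation formula with nodes 3, 4, 5:
  L_0(s) = (s - 4)(s - 5) / 2
  L_1(s) = (s - 3)(s - 5) / -1
  L_2(s) = (s - 3)(s - 4) / 2
Then h(s) = 20·L_0(s) + 30·L_1(s) + 42·L_2(s).
Expanding and collecting terms gives h(s) = s² + 3s + 2.
Check: h(4) = 30. ✓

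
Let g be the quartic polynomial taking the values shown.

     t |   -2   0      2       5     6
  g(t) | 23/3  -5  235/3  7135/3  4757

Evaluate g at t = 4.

Write g(t) = at^4 + bt^3 + ct^2 + dt + e. Substituting each data point gives a linear system:
  16a - 8b + 4c - 2d + e = 23/3
  e = -5
  16a + 8b + 4c + 2d + e = 235/3
  625a + 125b + 25c + 5d + e = 7135/3
  1296a + 216b + 36c + 6d + e = 4757
Solving the system yields a = 3, b = 4, c = 0, d = 5/3, e = -5.
So g(t) = 3t⁴ + 4t³ + (5/3)t - 5.
Then g(4) = 3077/3.

3077/3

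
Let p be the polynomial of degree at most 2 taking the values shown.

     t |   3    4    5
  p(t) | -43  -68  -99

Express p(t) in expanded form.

Using the Lagrange interpolation formula with nodes 3, 4, 5:
  L_0(t) = (t - 4)(t - 5) / 2
  L_1(t) = (t - 3)(t - 5) / -1
  L_2(t) = (t - 3)(t - 4) / 2
Then p(t) = -43·L_0(t) - 68·L_1(t) - 99·L_2(t).
Expanding and collecting terms gives p(t) = -3t^2 - 4t - 4.
Check: p(4) = -68. ✓

p(t) = -3t^2 - 4t - 4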